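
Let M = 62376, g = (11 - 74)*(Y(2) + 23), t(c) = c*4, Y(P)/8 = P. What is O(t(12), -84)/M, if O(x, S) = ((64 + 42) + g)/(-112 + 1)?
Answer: 2351/6923736 ≈ 0.00033956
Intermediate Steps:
Y(P) = 8*P
t(c) = 4*c
g = -2457 (g = (11 - 74)*(8*2 + 23) = -63*(16 + 23) = -63*39 = -2457)
O(x, S) = 2351/111 (O(x, S) = ((64 + 42) - 2457)/(-112 + 1) = (106 - 2457)/(-111) = -2351*(-1/111) = 2351/111)
O(t(12), -84)/M = (2351/111)/62376 = (2351/111)*(1/62376) = 2351/6923736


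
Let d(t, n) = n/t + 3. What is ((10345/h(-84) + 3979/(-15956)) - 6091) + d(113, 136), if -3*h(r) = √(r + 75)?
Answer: -10975114075/1803028 + 10345*I ≈ -6087.0 + 10345.0*I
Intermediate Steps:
h(r) = -√(75 + r)/3 (h(r) = -√(r + 75)/3 = -√(75 + r)/3)
d(t, n) = 3 + n/t
((10345/h(-84) + 3979/(-15956)) - 6091) + d(113, 136) = ((10345/((-√(75 - 84)/3)) + 3979/(-15956)) - 6091) + (3 + 136/113) = ((10345/((-I)) + 3979*(-1/15956)) - 6091) + (3 + 136*(1/113)) = ((10345/((-I)) - 3979/15956) - 6091) + (3 + 136/113) = ((10345/((-I)) - 3979/15956) - 6091) + 475/113 = ((10345*I - 3979/15956) - 6091) + 475/113 = ((-3979/15956 + 10345*I) - 6091) + 475/113 = (-97191975/15956 + 10345*I) + 475/113 = -10975114075/1803028 + 10345*I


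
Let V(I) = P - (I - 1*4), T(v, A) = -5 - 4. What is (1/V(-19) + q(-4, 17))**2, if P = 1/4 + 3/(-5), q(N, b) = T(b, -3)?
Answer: 16459249/205209 ≈ 80.207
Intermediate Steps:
T(v, A) = -9
q(N, b) = -9
P = -7/20 (P = 1*(1/4) + 3*(-1/5) = 1/4 - 3/5 = -7/20 ≈ -0.35000)
V(I) = 73/20 - I (V(I) = -7/20 - (I - 1*4) = -7/20 - (I - 4) = -7/20 - (-4 + I) = -7/20 + (4 - I) = 73/20 - I)
(1/V(-19) + q(-4, 17))**2 = (1/(73/20 - 1*(-19)) - 9)**2 = (1/(73/20 + 19) - 9)**2 = (1/(453/20) - 9)**2 = (20/453 - 9)**2 = (-4057/453)**2 = 16459249/205209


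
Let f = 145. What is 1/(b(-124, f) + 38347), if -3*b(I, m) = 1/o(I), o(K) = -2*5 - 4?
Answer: 42/1610575 ≈ 2.6078e-5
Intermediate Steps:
o(K) = -14 (o(K) = -10 - 4 = -14)
b(I, m) = 1/42 (b(I, m) = -⅓/(-14) = -⅓*(-1/14) = 1/42)
1/(b(-124, f) + 38347) = 1/(1/42 + 38347) = 1/(1610575/42) = 42/1610575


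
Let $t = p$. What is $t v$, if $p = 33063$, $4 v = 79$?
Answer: $\frac{2611977}{4} \approx 6.5299 \cdot 10^{5}$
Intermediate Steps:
$v = \frac{79}{4}$ ($v = \frac{1}{4} \cdot 79 = \frac{79}{4} \approx 19.75$)
$t = 33063$
$t v = 33063 \cdot \frac{79}{4} = \frac{2611977}{4}$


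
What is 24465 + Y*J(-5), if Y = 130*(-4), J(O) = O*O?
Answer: 11465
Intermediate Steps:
J(O) = O²
Y = -520
24465 + Y*J(-5) = 24465 - 520*(-5)² = 24465 - 520*25 = 24465 - 13000 = 11465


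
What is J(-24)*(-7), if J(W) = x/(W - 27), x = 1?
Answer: 7/51 ≈ 0.13725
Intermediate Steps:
J(W) = 1/(-27 + W) (J(W) = 1/(W - 27) = 1/(-27 + W))
J(-24)*(-7) = -7/(-27 - 24) = -7/(-51) = -1/51*(-7) = 7/51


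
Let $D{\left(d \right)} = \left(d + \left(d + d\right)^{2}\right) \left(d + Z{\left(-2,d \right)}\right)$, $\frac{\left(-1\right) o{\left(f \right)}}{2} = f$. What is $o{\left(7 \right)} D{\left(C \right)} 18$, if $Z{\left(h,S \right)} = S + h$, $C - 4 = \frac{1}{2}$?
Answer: $-150822$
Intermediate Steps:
$C = \frac{9}{2}$ ($C = 4 + \frac{1}{2} = \frac{9}{2} \approx 4.5$)
$o{\left(f \right)} = - 2 f$
$D{\left(d \right)} = \left(-2 + 2 d\right) \left(d + 4 d^{2}\right)$ ($D{\left(d \right)} = \left(d + \left(d + d\right)^{2}\right) \left(d + \left(d - 2\right)\right) = \left(d + \left(2 d\right)^{2}\right) \left(d + \left(-2 + d\right)\right) = \left(d + 4 d^{2}\right) \left(-2 + 2 d\right) = \left(-2 + 2 d\right) \left(d + 4 d^{2}\right)$)
$o{\left(7 \right)} D{\left(C \right)} 18 = \left(-2\right) 7 \cdot 2 \cdot \frac{9}{2} \left(-1 - \frac{27}{2} + 4 \left(\frac{9}{2}\right)^{2}\right) 18 = - 14 \cdot 2 \cdot \frac{9}{2} \left(-1 - \frac{27}{2} + 4 \cdot \frac{81}{4}\right) 18 = - 14 \cdot 2 \cdot \frac{9}{2} \left(-1 - \frac{27}{2} + 81\right) 18 = - 14 \cdot 2 \cdot \frac{9}{2} \cdot \frac{133}{2} \cdot 18 = \left(-14\right) \frac{1197}{2} \cdot 18 = \left(-8379\right) 18 = -150822$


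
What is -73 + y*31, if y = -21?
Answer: -724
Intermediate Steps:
-73 + y*31 = -73 - 21*31 = -73 - 651 = -724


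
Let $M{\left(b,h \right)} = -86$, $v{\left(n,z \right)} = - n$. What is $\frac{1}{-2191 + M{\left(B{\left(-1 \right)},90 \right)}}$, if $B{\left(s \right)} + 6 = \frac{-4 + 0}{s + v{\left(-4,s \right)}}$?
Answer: $- \frac{1}{2277} \approx -0.00043917$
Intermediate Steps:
$B{\left(s \right)} = -6 - \frac{4}{4 + s}$ ($B{\left(s \right)} = -6 + \frac{-4 + 0}{s - -4} = -6 - \frac{4}{s + 4} = -6 - \frac{4}{4 + s}$)
$\frac{1}{-2191 + M{\left(B{\left(-1 \right)},90 \right)}} = \frac{1}{-2191 - 86} = \frac{1}{-2277} = - \frac{1}{2277}$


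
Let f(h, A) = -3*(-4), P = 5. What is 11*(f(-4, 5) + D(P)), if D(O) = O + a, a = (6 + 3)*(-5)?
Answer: -308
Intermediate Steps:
a = -45 (a = 9*(-5) = -45)
f(h, A) = 12
D(O) = -45 + O (D(O) = O - 45 = -45 + O)
11*(f(-4, 5) + D(P)) = 11*(12 + (-45 + 5)) = 11*(12 - 40) = 11*(-28) = -308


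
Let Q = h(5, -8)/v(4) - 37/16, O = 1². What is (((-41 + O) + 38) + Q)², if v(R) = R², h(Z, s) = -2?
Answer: 5041/256 ≈ 19.691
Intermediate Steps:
O = 1
Q = -39/16 (Q = -2/(4²) - 37/16 = -2/16 - 37*1/16 = -2*1/16 - 37/16 = -⅛ - 37/16 = -39/16 ≈ -2.4375)
(((-41 + O) + 38) + Q)² = (((-41 + 1) + 38) - 39/16)² = ((-40 + 38) - 39/16)² = (-2 - 39/16)² = (-71/16)² = 5041/256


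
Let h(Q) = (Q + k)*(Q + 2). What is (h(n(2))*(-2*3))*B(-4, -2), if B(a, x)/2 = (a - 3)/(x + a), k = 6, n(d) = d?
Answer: -448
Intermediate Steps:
B(a, x) = 2*(-3 + a)/(a + x) (B(a, x) = 2*((a - 3)/(x + a)) = 2*((-3 + a)/(a + x)) = 2*(-3 + a)/(a + x))
h(Q) = (2 + Q)*(6 + Q) (h(Q) = (Q + 6)*(Q + 2) = (6 + Q)*(2 + Q) = (2 + Q)*(6 + Q))
(h(n(2))*(-2*3))*B(-4, -2) = ((12 + 2² + 8*2)*(-2*3))*(2*(-3 - 4)/(-4 - 2)) = ((12 + 4 + 16)*(-6))*(2*(-7)/(-6)) = (32*(-6))*(2*(-⅙)*(-7)) = -192*7/3 = -448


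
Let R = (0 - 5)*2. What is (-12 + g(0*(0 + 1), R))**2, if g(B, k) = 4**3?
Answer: 2704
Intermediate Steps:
R = -10 (R = -5*2 = -10)
g(B, k) = 64
(-12 + g(0*(0 + 1), R))**2 = (-12 + 64)**2 = 52**2 = 2704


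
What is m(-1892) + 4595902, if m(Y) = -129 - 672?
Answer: 4595101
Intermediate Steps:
m(Y) = -801
m(-1892) + 4595902 = -801 + 4595902 = 4595101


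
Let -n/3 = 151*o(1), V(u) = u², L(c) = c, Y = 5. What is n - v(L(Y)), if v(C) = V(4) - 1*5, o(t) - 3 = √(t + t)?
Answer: -1370 - 453*√2 ≈ -2010.6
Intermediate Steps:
o(t) = 3 + √2*√t (o(t) = 3 + √(t + t) = 3 + √(2*t) = 3 + √2*√t)
v(C) = 11 (v(C) = 4² - 1*5 = 16 - 5 = 11)
n = -1359 - 453*√2 (n = -453*(3 + √2*√1) = -453*(3 + √2*1) = -453*(3 + √2) = -3*(453 + 151*√2) = -1359 - 453*√2 ≈ -1999.6)
n - v(L(Y)) = (-1359 - 453*√2) - 1*11 = (-1359 - 453*√2) - 11 = -1370 - 453*√2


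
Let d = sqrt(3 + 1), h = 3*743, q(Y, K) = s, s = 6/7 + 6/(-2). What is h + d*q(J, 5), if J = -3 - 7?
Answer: 15573/7 ≈ 2224.7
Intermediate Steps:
J = -10
s = -15/7 (s = 6*(1/7) + 6*(-1/2) = 6/7 - 3 = -15/7 ≈ -2.1429)
q(Y, K) = -15/7
h = 2229
d = 2 (d = sqrt(4) = 2)
h + d*q(J, 5) = 2229 + 2*(-15/7) = 2229 - 30/7 = 15573/7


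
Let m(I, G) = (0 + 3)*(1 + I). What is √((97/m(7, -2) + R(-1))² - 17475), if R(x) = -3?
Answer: 5*I*√402599/24 ≈ 132.19*I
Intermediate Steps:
m(I, G) = 3 + 3*I (m(I, G) = 3*(1 + I) = 3 + 3*I)
√((97/m(7, -2) + R(-1))² - 17475) = √((97/(3 + 3*7) - 3)² - 17475) = √((97/(3 + 21) - 3)² - 17475) = √((97/24 - 3)² - 17475) = √((25/24)² - 17475) = √(625/576 - 17475) = √(-10064975/576) = 5*I*√402599/24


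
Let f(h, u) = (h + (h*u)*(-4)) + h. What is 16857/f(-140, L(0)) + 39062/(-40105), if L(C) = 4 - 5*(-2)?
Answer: 8460917/6737640 ≈ 1.2558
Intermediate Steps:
L(C) = 14 (L(C) = 4 + 10 = 14)
f(h, u) = 2*h - 4*h*u (f(h, u) = (h - 4*h*u) + h = 2*h - 4*h*u)
16857/f(-140, L(0)) + 39062/(-40105) = 16857/((2*(-140)*(1 - 2*14))) + 39062/(-40105) = 16857/((2*(-140)*(1 - 28))) + 39062*(-1/40105) = 16857/((2*(-140)*(-27))) - 39062/40105 = 16857/7560 - 39062/40105 = 16857*(1/7560) - 39062/40105 = 1873/840 - 39062/40105 = 8460917/6737640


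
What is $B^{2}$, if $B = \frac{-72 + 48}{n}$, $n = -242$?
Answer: $\frac{144}{14641} \approx 0.0098354$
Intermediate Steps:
$B = \frac{12}{121}$ ($B = \frac{-72 + 48}{-242} = \left(-24\right) \left(- \frac{1}{242}\right) = \frac{12}{121} \approx 0.099174$)
$B^{2} = \left(\frac{12}{121}\right)^{2} = \frac{144}{14641}$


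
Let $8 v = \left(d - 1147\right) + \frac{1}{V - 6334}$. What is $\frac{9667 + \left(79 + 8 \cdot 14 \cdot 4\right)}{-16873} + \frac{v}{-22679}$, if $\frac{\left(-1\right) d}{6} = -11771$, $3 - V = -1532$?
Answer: $- \frac{1812724453269}{1836398618833} \approx -0.98711$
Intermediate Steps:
$V = 1535$ ($V = 3 - -1532 = 3 + 1532 = 1535$)
$d = 70626$ ($d = \left(-6\right) \left(-11771\right) = 70626$)
$v = \frac{41678715}{4799}$ ($v = \frac{\left(70626 - 1147\right) + \frac{1}{1535 - 6334}}{8} = \frac{69479 + \frac{1}{-4799}}{8} = \frac{69479 - \frac{1}{4799}}{8} = \frac{1}{8} \cdot \frac{333429720}{4799} = \frac{41678715}{4799} \approx 8684.9$)
$\frac{9667 + \left(79 + 8 \cdot 14 \cdot 4\right)}{-16873} + \frac{v}{-22679} = \frac{9667 + \left(79 + 8 \cdot 14 \cdot 4\right)}{-16873} + \frac{41678715}{4799 \left(-22679\right)} = \left(9667 + \left(79 + 8 \cdot 56\right)\right) \left(- \frac{1}{16873}\right) + \frac{41678715}{4799} \left(- \frac{1}{22679}\right) = \left(9667 + \left(79 + 448\right)\right) \left(- \frac{1}{16873}\right) - \frac{41678715}{108836521} = \left(9667 + 527\right) \left(- \frac{1}{16873}\right) - \frac{41678715}{108836521} = 10194 \left(- \frac{1}{16873}\right) - \frac{41678715}{108836521} = - \frac{10194}{16873} - \frac{41678715}{108836521} = - \frac{1812724453269}{1836398618833}$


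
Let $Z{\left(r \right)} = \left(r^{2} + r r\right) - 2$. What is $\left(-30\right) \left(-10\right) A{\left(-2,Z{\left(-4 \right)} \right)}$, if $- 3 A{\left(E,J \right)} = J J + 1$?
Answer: $-90100$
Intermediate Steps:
$Z{\left(r \right)} = -2 + 2 r^{2}$ ($Z{\left(r \right)} = \left(r^{2} + r^{2}\right) - 2 = 2 r^{2} - 2 = -2 + 2 r^{2}$)
$A{\left(E,J \right)} = - \frac{1}{3} - \frac{J^{2}}{3}$ ($A{\left(E,J \right)} = - \frac{J J + 1}{3} = - \frac{J^{2} + 1}{3} = - \frac{1 + J^{2}}{3} = - \frac{1}{3} - \frac{J^{2}}{3}$)
$\left(-30\right) \left(-10\right) A{\left(-2,Z{\left(-4 \right)} \right)} = \left(-30\right) \left(-10\right) \left(- \frac{1}{3} - \frac{\left(-2 + 2 \left(-4\right)^{2}\right)^{2}}{3}\right) = 300 \left(- \frac{1}{3} - \frac{\left(-2 + 2 \cdot 16\right)^{2}}{3}\right) = 300 \left(- \frac{1}{3} - \frac{\left(-2 + 32\right)^{2}}{3}\right) = 300 \left(- \frac{1}{3} - \frac{30^{2}}{3}\right) = 300 \left(- \frac{1}{3} - 300\right) = 300 \left(- \frac{901}{3}\right) = -90100$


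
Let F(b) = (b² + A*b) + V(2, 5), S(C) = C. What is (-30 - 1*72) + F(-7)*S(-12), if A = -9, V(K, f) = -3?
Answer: -1410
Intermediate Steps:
F(b) = -3 + b² - 9*b (F(b) = (b² - 9*b) - 3 = -3 + b² - 9*b)
(-30 - 1*72) + F(-7)*S(-12) = (-30 - 1*72) + (-3 + (-7)² - 9*(-7))*(-12) = (-30 - 72) + (-3 + 49 + 63)*(-12) = -102 + 109*(-12) = -102 - 1308 = -1410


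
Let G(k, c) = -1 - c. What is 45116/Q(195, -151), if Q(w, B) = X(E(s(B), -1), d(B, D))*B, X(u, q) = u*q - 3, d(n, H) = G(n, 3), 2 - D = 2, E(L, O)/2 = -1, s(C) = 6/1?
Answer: -45116/755 ≈ -59.756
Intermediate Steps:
s(C) = 6 (s(C) = 6*1 = 6)
E(L, O) = -2 (E(L, O) = 2*(-1) = -2)
D = 0 (D = 2 - 1*2 = 2 - 2 = 0)
d(n, H) = -4 (d(n, H) = -1 - 1*3 = -1 - 3 = -4)
X(u, q) = -3 + q*u (X(u, q) = q*u - 3 = -3 + q*u)
Q(w, B) = 5*B (Q(w, B) = (-3 - 4*(-2))*B = (-3 + 8)*B = 5*B)
45116/Q(195, -151) = 45116/((5*(-151))) = 45116/(-755) = 45116*(-1/755) = -45116/755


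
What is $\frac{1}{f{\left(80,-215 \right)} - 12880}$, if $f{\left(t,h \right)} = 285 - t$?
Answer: $- \frac{1}{12675} \approx -7.8895 \cdot 10^{-5}$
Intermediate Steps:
$\frac{1}{f{\left(80,-215 \right)} - 12880} = \frac{1}{\left(285 - 80\right) - 12880} = \frac{1}{205 - 12880} = \frac{1}{-12675} = - \frac{1}{12675}$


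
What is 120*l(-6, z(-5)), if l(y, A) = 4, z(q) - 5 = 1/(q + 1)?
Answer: 480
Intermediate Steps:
z(q) = 5 + 1/(1 + q) (z(q) = 5 + 1/(q + 1) = 5 + 1/(1 + q))
120*l(-6, z(-5)) = 120*4 = 480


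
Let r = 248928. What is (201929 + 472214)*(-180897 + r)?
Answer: 45862622433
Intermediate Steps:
(201929 + 472214)*(-180897 + r) = (201929 + 472214)*(-180897 + 248928) = 674143*68031 = 45862622433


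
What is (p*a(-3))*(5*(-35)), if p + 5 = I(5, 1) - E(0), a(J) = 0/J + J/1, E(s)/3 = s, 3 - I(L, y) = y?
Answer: -1575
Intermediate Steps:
I(L, y) = 3 - y
E(s) = 3*s
a(J) = J (a(J) = 0 + J*1 = 0 + J = J)
p = -3 (p = -5 + ((3 - 1*1) - 3*0) = -5 + ((3 - 1) - 1*0) = -5 + (2 + 0) = -5 + 2 = -3)
(p*a(-3))*(5*(-35)) = (-3*(-3))*(5*(-35)) = 9*(-175) = -1575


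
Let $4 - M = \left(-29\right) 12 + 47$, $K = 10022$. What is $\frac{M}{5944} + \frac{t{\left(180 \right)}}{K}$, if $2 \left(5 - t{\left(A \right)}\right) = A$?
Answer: $\frac{1275735}{29785384} \approx 0.042831$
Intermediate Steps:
$M = 305$ ($M = 4 - \left(\left(-29\right) 12 + 47\right) = 4 - \left(-348 + 47\right) = 4 - -301 = 4 + 301 = 305$)
$t{\left(A \right)} = 5 - \frac{A}{2}$
$\frac{M}{5944} + \frac{t{\left(180 \right)}}{K} = \frac{305}{5944} + \frac{5 - 90}{10022} = 305 \cdot \frac{1}{5944} + \left(5 - 90\right) \frac{1}{10022} = \frac{305}{5944} - \frac{85}{10022} = \frac{1275735}{29785384}$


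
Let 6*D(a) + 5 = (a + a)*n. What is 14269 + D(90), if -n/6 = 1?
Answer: 84529/6 ≈ 14088.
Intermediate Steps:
n = -6 (n = -6*1 = -6)
D(a) = -⅚ - 2*a (D(a) = -⅚ + ((a + a)*(-6))/6 = -⅚ + ((2*a)*(-6))/6 = -⅚ + (-12*a)/6 = -⅚ - 2*a)
14269 + D(90) = 14269 + (-⅚ - 2*90) = 14269 + (-⅚ - 180) = 14269 - 1085/6 = 84529/6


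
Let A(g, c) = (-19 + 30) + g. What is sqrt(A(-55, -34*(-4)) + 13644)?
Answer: 20*sqrt(34) ≈ 116.62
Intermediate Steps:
A(g, c) = 11 + g
sqrt(A(-55, -34*(-4)) + 13644) = sqrt((11 - 55) + 13644) = sqrt(-44 + 13644) = sqrt(13600) = 20*sqrt(34)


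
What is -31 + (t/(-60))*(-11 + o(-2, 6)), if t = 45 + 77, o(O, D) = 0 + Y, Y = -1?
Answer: -33/5 ≈ -6.6000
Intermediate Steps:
o(O, D) = -1 (o(O, D) = 0 - 1 = -1)
t = 122
-31 + (t/(-60))*(-11 + o(-2, 6)) = -31 + (122/(-60))*(-11 - 1) = -31 + (122*(-1/60))*(-12) = -31 - 61/30*(-12) = -31 + 122/5 = -33/5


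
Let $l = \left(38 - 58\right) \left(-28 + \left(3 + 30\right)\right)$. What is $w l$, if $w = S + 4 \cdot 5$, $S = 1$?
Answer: $-2100$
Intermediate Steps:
$l = -100$ ($l = - 20 \left(-28 + 33\right) = \left(-20\right) 5 = -100$)
$w = 21$ ($w = 1 + 4 \cdot 5 = 1 + 20 = 21$)
$w l = 21 \left(-100\right) = -2100$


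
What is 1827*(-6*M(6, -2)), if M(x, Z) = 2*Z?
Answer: 43848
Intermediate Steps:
1827*(-6*M(6, -2)) = 1827*(-12*(-2)) = 1827*(-6*(-4)) = 1827*24 = 43848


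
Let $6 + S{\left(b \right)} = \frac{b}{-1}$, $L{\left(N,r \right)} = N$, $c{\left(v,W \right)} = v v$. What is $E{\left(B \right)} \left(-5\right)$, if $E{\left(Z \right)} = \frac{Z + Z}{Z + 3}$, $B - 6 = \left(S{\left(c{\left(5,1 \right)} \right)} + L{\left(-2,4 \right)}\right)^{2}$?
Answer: $- \frac{1825}{183} \approx -9.9727$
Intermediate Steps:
$c{\left(v,W \right)} = v^{2}$
$S{\left(b \right)} = -6 - b$ ($S{\left(b \right)} = -6 + \frac{b}{-1} = -6 + b \left(-1\right) = -6 - b$)
$B = 1095$ ($B = 6 + \left(\left(-6 - 5^{2}\right) - 2\right)^{2} = 6 + \left(\left(-6 - 25\right) - 2\right)^{2} = 6 + \left(-31 - 2\right)^{2} = 6 + \left(-33\right)^{2} = 6 + 1089 = 1095$)
$E{\left(Z \right)} = \frac{2 Z}{3 + Z}$
$E{\left(B \right)} \left(-5\right) = 2 \cdot 1095 \frac{1}{3 + 1095} \left(-5\right) = 2 \cdot 1095 \cdot \frac{1}{1098} \left(-5\right) = \frac{365}{183} \left(-5\right) = - \frac{1825}{183}$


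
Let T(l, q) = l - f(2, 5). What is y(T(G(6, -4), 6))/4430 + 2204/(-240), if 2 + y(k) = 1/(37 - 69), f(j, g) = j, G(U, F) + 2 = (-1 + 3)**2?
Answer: -3905683/425280 ≈ -9.1838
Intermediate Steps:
G(U, F) = 2 (G(U, F) = -2 + (-1 + 3)**2 = -2 + 2**2 = -2 + 4 = 2)
T(l, q) = -2 + l (T(l, q) = l - 1*2 = l - 2 = -2 + l)
y(k) = -65/32 (y(k) = -2 + 1/(37 - 69) = -2 + 1/(-32) = -2 - 1/32 = -65/32)
y(T(G(6, -4), 6))/4430 + 2204/(-240) = -65/32/4430 + 2204/(-240) = -65/32*1/4430 + 2204*(-1/240) = -13/28352 - 551/60 = -3905683/425280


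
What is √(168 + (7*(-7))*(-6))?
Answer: √462 ≈ 21.494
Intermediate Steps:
√(168 + (7*(-7))*(-6)) = √(168 - 49*(-6)) = √(168 + 294) = √462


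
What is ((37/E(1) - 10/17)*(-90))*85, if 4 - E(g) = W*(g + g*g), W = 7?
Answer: 32805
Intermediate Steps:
E(g) = 4 - 7*g - 7*g² (E(g) = 4 - 7*(g + g*g) = 4 - 7*(g + g²) = 4 - (7*g + 7*g²) = 4 + (-7*g - 7*g²) = 4 - 7*g - 7*g²)
((37/E(1) - 10/17)*(-90))*85 = ((37/(4 - 7*1 - 7*1²) - 10/17)*(-90))*85 = ((37/(4 - 7 - 7*1) - 10*1/17)*(-90))*85 = ((37/(4 - 7 - 7) - 10/17)*(-90))*85 = ((37/(-10) - 10/17)*(-90))*85 = ((37*(-⅒) - 10/17)*(-90))*85 = ((-37/10 - 10/17)*(-90))*85 = -729/170*(-90)*85 = (6561/17)*85 = 32805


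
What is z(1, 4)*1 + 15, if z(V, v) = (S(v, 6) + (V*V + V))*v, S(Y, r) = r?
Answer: 47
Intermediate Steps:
z(V, v) = v*(6 + V + V**2) (z(V, v) = (6 + (V*V + V))*v = (6 + (V**2 + V))*v = (6 + (V + V**2))*v = (6 + V + V**2)*v = v*(6 + V + V**2))
z(1, 4)*1 + 15 = (4*(6 + 1 + 1**2))*1 + 15 = (4*(6 + 1 + 1))*1 + 15 = (4*8)*1 + 15 = 32*1 + 15 = 32 + 15 = 47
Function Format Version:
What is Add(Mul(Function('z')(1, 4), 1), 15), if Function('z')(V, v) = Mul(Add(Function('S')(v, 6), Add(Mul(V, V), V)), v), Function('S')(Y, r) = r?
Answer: 47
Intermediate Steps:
Function('z')(V, v) = Mul(v, Add(6, V, Pow(V, 2))) (Function('z')(V, v) = Mul(Add(6, Add(Mul(V, V), V)), v) = Mul(Add(6, Add(Pow(V, 2), V)), v) = Mul(Add(6, Add(V, Pow(V, 2))), v) = Mul(Add(6, V, Pow(V, 2)), v) = Mul(v, Add(6, V, Pow(V, 2))))
Add(Mul(Function('z')(1, 4), 1), 15) = Add(Mul(Mul(4, Add(6, 1, Pow(1, 2))), 1), 15) = Add(Mul(Mul(4, Add(6, 1, 1)), 1), 15) = Add(Mul(Mul(4, 8), 1), 15) = Add(Mul(32, 1), 15) = Add(32, 15) = 47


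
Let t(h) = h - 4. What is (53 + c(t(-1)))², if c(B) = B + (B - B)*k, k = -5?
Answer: 2304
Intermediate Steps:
t(h) = -4 + h
c(B) = B (c(B) = B + (B - B)*(-5) = B + 0*(-5) = B + 0 = B)
(53 + c(t(-1)))² = (53 + (-4 - 1))² = (53 - 5)² = 48² = 2304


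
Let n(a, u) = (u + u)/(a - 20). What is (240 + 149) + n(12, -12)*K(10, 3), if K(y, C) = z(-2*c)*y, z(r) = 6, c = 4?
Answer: 569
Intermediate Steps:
K(y, C) = 6*y
n(a, u) = 2*u/(-20 + a) (n(a, u) = (2*u)/(-20 + a) = 2*u/(-20 + a))
(240 + 149) + n(12, -12)*K(10, 3) = (240 + 149) + (2*(-12)/(-20 + 12))*(6*10) = 389 + (2*(-12)/(-8))*60 = 389 + (2*(-12)*(-⅛))*60 = 389 + 3*60 = 389 + 180 = 569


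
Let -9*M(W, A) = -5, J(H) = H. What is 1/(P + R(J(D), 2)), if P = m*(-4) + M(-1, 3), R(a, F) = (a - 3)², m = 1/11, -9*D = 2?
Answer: 891/9422 ≈ 0.094566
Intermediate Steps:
D = -2/9 (D = -⅑*2 = -2/9 ≈ -0.22222)
M(W, A) = 5/9 (M(W, A) = -⅑*(-5) = 5/9)
m = 1/11 ≈ 0.090909
R(a, F) = (-3 + a)²
P = 19/99 (P = (1/11)*(-4) + 5/9 = -4/11 + 5/9 = 19/99 ≈ 0.19192)
1/(P + R(J(D), 2)) = 1/(19/99 + (-3 - 2/9)²) = 1/(19/99 + (-29/9)²) = 1/(19/99 + 841/81) = 1/(9422/891) = 891/9422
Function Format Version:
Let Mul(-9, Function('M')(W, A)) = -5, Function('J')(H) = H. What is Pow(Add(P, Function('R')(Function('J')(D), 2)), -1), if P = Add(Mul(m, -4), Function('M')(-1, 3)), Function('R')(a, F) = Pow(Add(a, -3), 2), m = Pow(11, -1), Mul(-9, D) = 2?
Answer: Rational(891, 9422) ≈ 0.094566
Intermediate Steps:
D = Rational(-2, 9) (D = Mul(Rational(-1, 9), 2) = Rational(-2, 9) ≈ -0.22222)
Function('M')(W, A) = Rational(5, 9) (Function('M')(W, A) = Mul(Rational(-1, 9), -5) = Rational(5, 9))
m = Rational(1, 11) ≈ 0.090909
Function('R')(a, F) = Pow(Add(-3, a), 2)
P = Rational(19, 99) (P = Add(Mul(Rational(1, 11), -4), Rational(5, 9)) = Add(Rational(-4, 11), Rational(5, 9)) = Rational(19, 99) ≈ 0.19192)
Pow(Add(P, Function('R')(Function('J')(D), 2)), -1) = Pow(Add(Rational(19, 99), Pow(Add(-3, Rational(-2, 9)), 2)), -1) = Pow(Add(Rational(19, 99), Pow(Rational(-29, 9), 2)), -1) = Pow(Add(Rational(19, 99), Rational(841, 81)), -1) = Pow(Rational(9422, 891), -1) = Rational(891, 9422)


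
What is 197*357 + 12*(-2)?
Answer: 70305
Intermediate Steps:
197*357 + 12*(-2) = 70329 - 24 = 70305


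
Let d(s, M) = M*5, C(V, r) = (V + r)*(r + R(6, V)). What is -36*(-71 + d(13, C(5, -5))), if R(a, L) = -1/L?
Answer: 2556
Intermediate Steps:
C(V, r) = (V + r)*(r - 1/V)
d(s, M) = 5*M
-36*(-71 + d(13, C(5, -5))) = -36*(-71 + 5*(-1 + (-5)² + 5*(-5) - 1*(-5)/5)) = -36*(-71 + 5*(-1 + 25 - 25 - 1*(-5)*⅕)) = -36*(-71 + 5*(-1 + 25 - 25 + 1)) = -36*(-71 + 5*0) = -36*(-71 + 0) = -36*(-71) = 2556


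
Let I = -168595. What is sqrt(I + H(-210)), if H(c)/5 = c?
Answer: I*sqrt(169645) ≈ 411.88*I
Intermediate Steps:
H(c) = 5*c
sqrt(I + H(-210)) = sqrt(-168595 + 5*(-210)) = sqrt(-168595 - 1050) = sqrt(-169645) = I*sqrt(169645)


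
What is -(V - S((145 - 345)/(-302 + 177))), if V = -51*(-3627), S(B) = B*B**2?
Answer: -23121613/125 ≈ -1.8497e+5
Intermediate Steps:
S(B) = B**3
V = 184977
-(V - S((145 - 345)/(-302 + 177))) = -(184977 - ((145 - 345)/(-302 + 177))**3) = -(184977 - (-200/(-125))**3) = -(184977 - (-200*(-1/125))**3) = -(184977 - (8/5)**3) = -(184977 - 1*512/125) = -(184977 - 512/125) = -1*23121613/125 = -23121613/125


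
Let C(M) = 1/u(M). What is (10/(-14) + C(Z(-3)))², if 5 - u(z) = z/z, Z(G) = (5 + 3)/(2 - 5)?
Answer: 169/784 ≈ 0.21556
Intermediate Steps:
Z(G) = -8/3 (Z(G) = 8/(-3) = 8*(-⅓) = -8/3)
u(z) = 4 (u(z) = 5 - z/z = 5 - 1*1 = 5 - 1 = 4)
C(M) = ¼ (C(M) = 1/4 = ¼)
(10/(-14) + C(Z(-3)))² = (10/(-14) + ¼)² = (10*(-1/14) + ¼)² = (-5/7 + ¼)² = (-13/28)² = 169/784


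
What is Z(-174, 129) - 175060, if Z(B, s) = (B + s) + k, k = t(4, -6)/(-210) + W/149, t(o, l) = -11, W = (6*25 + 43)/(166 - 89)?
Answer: -60269366131/344190 ≈ -1.7511e+5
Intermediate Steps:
W = 193/77 (W = (150 + 43)/77 = 193*(1/77) = 193/77 ≈ 2.5065)
k = 23819/344190 (k = -11/(-210) + (193/77)/149 = -11*(-1/210) + (193/77)*(1/149) = 11/210 + 193/11473 = 23819/344190 ≈ 0.069203)
Z(B, s) = 23819/344190 + B + s (Z(B, s) = (B + s) + 23819/344190 = 23819/344190 + B + s)
Z(-174, 129) - 175060 = (23819/344190 - 174 + 129) - 175060 = -15464731/344190 - 175060 = -60269366131/344190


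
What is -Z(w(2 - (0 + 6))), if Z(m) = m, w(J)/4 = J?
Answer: 16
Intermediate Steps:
w(J) = 4*J
-Z(w(2 - (0 + 6))) = -4*(2 - (0 + 6)) = -4*(2 - 1*6) = -4*(2 - 6) = -4*(-4) = -1*(-16) = 16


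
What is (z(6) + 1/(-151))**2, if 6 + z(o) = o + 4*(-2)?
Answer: 1461681/22801 ≈ 64.106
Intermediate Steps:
z(o) = -14 + o (z(o) = -6 + (o + 4*(-2)) = -6 + (o - 8) = -6 + (-8 + o) = -14 + o)
(z(6) + 1/(-151))**2 = ((-14 + 6) + 1/(-151))**2 = (-8 - 1/151)**2 = (-1209/151)**2 = 1461681/22801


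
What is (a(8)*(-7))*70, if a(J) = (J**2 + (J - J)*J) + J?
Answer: -35280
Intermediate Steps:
a(J) = J + J**2 (a(J) = (J**2 + 0*J) + J = (J**2 + 0) + J = J**2 + J = J + J**2)
(a(8)*(-7))*70 = ((8*(1 + 8))*(-7))*70 = ((8*9)*(-7))*70 = (72*(-7))*70 = -504*70 = -35280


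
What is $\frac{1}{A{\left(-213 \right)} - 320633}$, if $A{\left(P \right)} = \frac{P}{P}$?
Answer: $- \frac{1}{320632} \approx -3.1188 \cdot 10^{-6}$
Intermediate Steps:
$A{\left(P \right)} = 1$
$\frac{1}{A{\left(-213 \right)} - 320633} = \frac{1}{1 - 320633} = \frac{1}{-320632} = - \frac{1}{320632}$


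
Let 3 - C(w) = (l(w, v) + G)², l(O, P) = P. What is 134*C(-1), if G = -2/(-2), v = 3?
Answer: -1742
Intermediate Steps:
G = 1 (G = -2*(-½) = 1)
C(w) = -13 (C(w) = 3 - (3 + 1)² = 3 - 1*4² = 3 - 1*16 = 3 - 16 = -13)
134*C(-1) = 134*(-13) = -1742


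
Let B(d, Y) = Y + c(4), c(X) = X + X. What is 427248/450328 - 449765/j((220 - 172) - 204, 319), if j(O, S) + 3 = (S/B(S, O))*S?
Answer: 750496231850/1150644331 ≈ 652.24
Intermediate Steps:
c(X) = 2*X
B(d, Y) = 8 + Y (B(d, Y) = Y + 2*4 = Y + 8 = 8 + Y)
j(O, S) = -3 + S**2/(8 + O) (j(O, S) = -3 + (S/(8 + O))*S = -3 + S**2/(8 + O))
427248/450328 - 449765/j((220 - 172) - 204, 319) = 427248/450328 - 449765*(8 + ((220 - 172) - 204))/(-24 + 319**2 - 3*((220 - 172) - 204)) = 427248*(1/450328) - 449765*(8 + (48 - 204))/(-24 + 101761 - 3*(48 - 204)) = 53406/56291 - 449765*(8 - 156)/(-24 + 101761 - 3*(-156)) = 53406/56291 - 449765*(-148/(-24 + 101761 + 468)) = 53406/56291 - 449765/((-1/148*102205)) = 53406/56291 - 449765/(-102205/148) = 53406/56291 - 449765*(-148/102205) = 53406/56291 + 13313044/20441 = 750496231850/1150644331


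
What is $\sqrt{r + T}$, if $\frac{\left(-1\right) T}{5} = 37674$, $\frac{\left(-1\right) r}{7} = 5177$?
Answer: $i \sqrt{224609} \approx 473.93 i$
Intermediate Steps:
$r = -36239$ ($r = \left(-7\right) 5177 = -36239$)
$T = -188370$ ($T = \left(-5\right) 37674 = -188370$)
$\sqrt{r + T} = \sqrt{-36239 - 188370} = \sqrt{-224609} = i \sqrt{224609}$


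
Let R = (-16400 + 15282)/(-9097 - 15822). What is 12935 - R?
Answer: 322326147/24919 ≈ 12935.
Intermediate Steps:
R = 1118/24919 (R = -1118/(-24919) = -1118*(-1/24919) = 1118/24919 ≈ 0.044865)
12935 - R = 12935 - 1*1118/24919 = 12935 - 1118/24919 = 322326147/24919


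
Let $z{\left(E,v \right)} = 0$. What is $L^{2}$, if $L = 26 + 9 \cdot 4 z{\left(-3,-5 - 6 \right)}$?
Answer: $676$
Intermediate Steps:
$L = 26$ ($L = 26 + 9 \cdot 4 \cdot 0 = 26 + 36 \cdot 0 = 26 + 0 = 26$)
$L^{2} = 26^{2} = 676$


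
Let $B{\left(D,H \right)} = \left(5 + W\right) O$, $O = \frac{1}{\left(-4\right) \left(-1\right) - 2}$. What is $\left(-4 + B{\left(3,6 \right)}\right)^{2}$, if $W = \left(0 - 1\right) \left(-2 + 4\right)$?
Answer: $\frac{25}{4} \approx 6.25$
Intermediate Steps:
$W = -2$ ($W = \left(-1\right) 2 = -2$)
$O = \frac{1}{2}$ ($O = \frac{1}{4 - 2} = \frac{1}{2} \approx 0.5$)
$B{\left(D,H \right)} = \frac{3}{2}$ ($B{\left(D,H \right)} = \left(5 - 2\right) \frac{1}{2} = 3 \cdot \frac{1}{2} = \frac{3}{2}$)
$\left(-4 + B{\left(3,6 \right)}\right)^{2} = \left(-4 + \frac{3}{2}\right)^{2} = \left(- \frac{5}{2}\right)^{2} = \frac{25}{4}$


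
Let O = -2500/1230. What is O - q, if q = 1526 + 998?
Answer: -310702/123 ≈ -2526.0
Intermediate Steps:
q = 2524
O = -250/123 (O = -2500*1/1230 = -250/123 ≈ -2.0325)
O - q = -250/123 - 1*2524 = -250/123 - 2524 = -310702/123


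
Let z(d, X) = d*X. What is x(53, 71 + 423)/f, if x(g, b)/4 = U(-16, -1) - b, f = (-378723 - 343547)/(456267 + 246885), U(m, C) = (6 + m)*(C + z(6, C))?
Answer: 596272896/361135 ≈ 1651.1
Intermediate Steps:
z(d, X) = X*d
U(m, C) = 7*C*(6 + m) (U(m, C) = (6 + m)*(C + C*6) = (6 + m)*(C + 6*C) = (6 + m)*(7*C) = 7*C*(6 + m))
f = -361135/351576 (f = -722270/703152 = -722270*1/703152 = -361135/351576 ≈ -1.0272)
x(g, b) = 280 - 4*b (x(g, b) = 4*(7*(-1)*(6 - 16) - b) = 4*(7*(-1)*(-10) - b) = 4*(70 - b) = 280 - 4*b)
x(53, 71 + 423)/f = (280 - 4*(71 + 423))/(-361135/351576) = (280 - 4*494)*(-351576/361135) = (280 - 1976)*(-351576/361135) = -1696*(-351576/361135) = 596272896/361135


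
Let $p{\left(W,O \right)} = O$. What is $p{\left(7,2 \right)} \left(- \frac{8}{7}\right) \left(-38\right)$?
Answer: $\frac{608}{7} \approx 86.857$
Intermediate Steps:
$p{\left(7,2 \right)} \left(- \frac{8}{7}\right) \left(-38\right) = 2 \left(- \frac{8}{7}\right) \left(-38\right) = \left(- \frac{16}{7}\right) \left(-38\right) = \frac{608}{7}$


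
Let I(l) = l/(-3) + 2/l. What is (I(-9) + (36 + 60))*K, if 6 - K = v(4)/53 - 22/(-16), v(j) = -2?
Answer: 585851/1272 ≈ 460.57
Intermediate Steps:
I(l) = 2/l - l/3 (I(l) = l*(-⅓) + 2/l = -l/3 + 2/l = 2/l - l/3)
K = 1977/424 (K = 6 - (-2/53 - 22/(-16)) = 6 - (-2*1/53 - 22*(-1/16)) = 6 - (-2/53 + 11/8) = 6 - 1*567/424 = 6 - 567/424 = 1977/424 ≈ 4.6627)
(I(-9) + (36 + 60))*K = ((2/(-9) - ⅓*(-9)) + (36 + 60))*(1977/424) = ((2*(-⅑) + 3) + 96)*(1977/424) = ((-2/9 + 3) + 96)*(1977/424) = (25/9 + 96)*(1977/424) = (889/9)*(1977/424) = 585851/1272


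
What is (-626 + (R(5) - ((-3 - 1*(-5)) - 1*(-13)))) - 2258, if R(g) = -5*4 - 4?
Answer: -2923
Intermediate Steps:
R(g) = -24 (R(g) = -20 - 4 = -24)
(-626 + (R(5) - ((-3 - 1*(-5)) - 1*(-13)))) - 2258 = (-626 + (-24 - ((-3 - 1*(-5)) - 1*(-13)))) - 2258 = (-626 + (-24 - ((-3 + 5) + 13))) - 2258 = (-626 + (-24 - (2 + 13))) - 2258 = (-626 + (-24 - 1*15)) - 2258 = (-626 + (-24 - 15)) - 2258 = (-626 - 39) - 2258 = -665 - 2258 = -2923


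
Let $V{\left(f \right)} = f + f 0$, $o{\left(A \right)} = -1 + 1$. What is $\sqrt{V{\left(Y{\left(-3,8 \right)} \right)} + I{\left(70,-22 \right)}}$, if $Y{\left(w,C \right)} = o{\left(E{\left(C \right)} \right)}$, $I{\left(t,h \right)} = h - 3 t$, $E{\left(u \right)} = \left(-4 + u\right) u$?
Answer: $2 i \sqrt{58} \approx 15.232 i$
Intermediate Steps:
$E{\left(u \right)} = u \left(-4 + u\right)$
$o{\left(A \right)} = 0$
$Y{\left(w,C \right)} = 0$
$V{\left(f \right)} = f$ ($V{\left(f \right)} = f + 0 = f$)
$\sqrt{V{\left(Y{\left(-3,8 \right)} \right)} + I{\left(70,-22 \right)}} = \sqrt{0 - 232} = \sqrt{-232} = 2 i \sqrt{58}$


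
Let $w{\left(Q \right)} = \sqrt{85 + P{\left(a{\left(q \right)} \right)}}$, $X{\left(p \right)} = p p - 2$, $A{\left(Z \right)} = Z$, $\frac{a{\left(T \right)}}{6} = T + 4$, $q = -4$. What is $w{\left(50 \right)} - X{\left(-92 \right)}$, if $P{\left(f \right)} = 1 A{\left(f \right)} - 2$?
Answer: $-8462 + \sqrt{83} \approx -8452.9$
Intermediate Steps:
$a{\left(T \right)} = 24 + 6 T$ ($a{\left(T \right)} = 6 \left(T + 4\right) = 6 \left(4 + T\right) = 24 + 6 T$)
$P{\left(f \right)} = -2 + f$ ($P{\left(f \right)} = 1 f - 2 = f - 2 = -2 + f$)
$X{\left(p \right)} = -2 + p^{2}$ ($X{\left(p \right)} = p^{2} - 2 = -2 + p^{2}$)
$w{\left(Q \right)} = \sqrt{83}$ ($w{\left(Q \right)} = \sqrt{85 + \left(-2 + \left(24 + 6 \left(-4\right)\right)\right)} = \sqrt{85 + \left(-2 + \left(24 - 24\right)\right)} = \sqrt{85 + \left(-2 + 0\right)} = \sqrt{85 - 2} = \sqrt{83}$)
$w{\left(50 \right)} - X{\left(-92 \right)} = \sqrt{83} - \left(-2 + \left(-92\right)^{2}\right) = \sqrt{83} - \left(-2 + 8464\right) = \sqrt{83} - 8462 = -8462 + \sqrt{83}$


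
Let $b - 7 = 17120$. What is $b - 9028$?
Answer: $8099$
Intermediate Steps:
$b = 17127$ ($b = 7 + 17120 = 17127$)
$b - 9028 = 17127 - 9028 = 8099$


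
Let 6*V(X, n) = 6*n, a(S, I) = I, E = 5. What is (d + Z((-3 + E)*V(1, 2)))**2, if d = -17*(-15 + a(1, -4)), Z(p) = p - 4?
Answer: 104329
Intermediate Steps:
V(X, n) = n (V(X, n) = (6*n)/6 = n)
Z(p) = -4 + p
d = 323 (d = -17*(-15 - 4) = -17*(-19) = 323)
(d + Z((-3 + E)*V(1, 2)))**2 = (323 + (-4 + (-3 + 5)*2))**2 = (323 + (-4 + 2*2))**2 = (323 + (-4 + 4))**2 = (323 + 0)**2 = 323**2 = 104329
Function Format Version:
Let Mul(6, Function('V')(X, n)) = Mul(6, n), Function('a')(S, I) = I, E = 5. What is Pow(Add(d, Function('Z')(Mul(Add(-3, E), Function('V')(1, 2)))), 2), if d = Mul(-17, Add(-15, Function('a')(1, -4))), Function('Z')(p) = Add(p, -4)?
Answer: 104329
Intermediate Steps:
Function('V')(X, n) = n (Function('V')(X, n) = Mul(Rational(1, 6), Mul(6, n)) = n)
Function('Z')(p) = Add(-4, p)
d = 323 (d = Mul(-17, Add(-15, -4)) = Mul(-17, -19) = 323)
Pow(Add(d, Function('Z')(Mul(Add(-3, E), Function('V')(1, 2)))), 2) = Pow(Add(323, Add(-4, Mul(Add(-3, 5), 2))), 2) = Pow(Add(323, Add(-4, Mul(2, 2))), 2) = Pow(Add(323, Add(-4, 4)), 2) = Pow(Add(323, 0), 2) = Pow(323, 2) = 104329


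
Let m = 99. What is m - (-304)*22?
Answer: 6787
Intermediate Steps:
m - (-304)*22 = 99 - (-304)*22 = 99 - 152*(-44) = 99 + 6688 = 6787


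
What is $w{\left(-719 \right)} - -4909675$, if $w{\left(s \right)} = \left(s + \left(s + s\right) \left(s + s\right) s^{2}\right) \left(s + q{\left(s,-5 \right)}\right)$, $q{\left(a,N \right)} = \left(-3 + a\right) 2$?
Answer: $-2312235534142820$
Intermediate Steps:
$q{\left(a,N \right)} = -6 + 2 a$
$w{\left(s \right)} = \left(-6 + 3 s\right) \left(s + 4 s^{4}\right)$ ($w{\left(s \right)} = \left(s + \left(s + s\right) \left(s + s\right) s^{2}\right) \left(s + \left(-6 + 2 s\right)\right) = \left(s + 2 s 2 s s^{2}\right) \left(-6 + 3 s\right) = \left(s + 4 s^{2} s^{2}\right) \left(-6 + 3 s\right) = \left(s + 4 s^{4}\right) \left(-6 + 3 s\right) = \left(-6 + 3 s\right) \left(s + 4 s^{4}\right)$)
$w{\left(-719 \right)} - -4909675 = 3 \left(-719\right) \left(-2 - 719 - 8 \left(-719\right)^{3} + 4 \left(-719\right)^{4}\right) - -4909675 = 3 \left(-719\right) \left(-2 - 719 - -2973559672 + 4 \cdot 267248675521\right) + 4909675 = 3 \left(-719\right) \left(-2 - 719 + 2973559672 + 1068994702084\right) + 4909675 = 3 \left(-719\right) 1071968261035 + 4909675 = -2312235539052495 + 4909675 = -2312235534142820$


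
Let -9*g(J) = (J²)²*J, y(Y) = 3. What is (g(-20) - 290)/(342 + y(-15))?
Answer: 639478/621 ≈ 1029.8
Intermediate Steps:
g(J) = -J⁵/9 (g(J) = -(J²)²*J/9 = -J⁴*J/9 = -J⁵/9)
(g(-20) - 290)/(342 + y(-15)) = (-⅑*(-20)⁵ - 290)/(342 + 3) = (-⅑*(-3200000) - 290)/345 = (3200000/9 - 290)*(1/345) = (3197390/9)*(1/345) = 639478/621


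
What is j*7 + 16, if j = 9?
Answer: 79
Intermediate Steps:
j*7 + 16 = 9*7 + 16 = 63 + 16 = 79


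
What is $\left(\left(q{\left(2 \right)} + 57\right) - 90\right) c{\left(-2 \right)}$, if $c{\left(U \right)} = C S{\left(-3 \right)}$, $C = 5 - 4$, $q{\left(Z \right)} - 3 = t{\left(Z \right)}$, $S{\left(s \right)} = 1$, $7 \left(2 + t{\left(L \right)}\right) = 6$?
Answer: $- \frac{218}{7} \approx -31.143$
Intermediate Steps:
$t{\left(L \right)} = - \frac{8}{7}$ ($t{\left(L \right)} = -2 + \frac{1}{7} \cdot 6 = -2 + \frac{6}{7} = - \frac{8}{7}$)
$q{\left(Z \right)} = \frac{13}{7}$ ($q{\left(Z \right)} = 3 - \frac{8}{7} = \frac{13}{7}$)
$C = 1$ ($C = 5 - 4 = 1$)
$c{\left(U \right)} = 1$ ($c{\left(U \right)} = 1 \cdot 1 = 1$)
$\left(\left(q{\left(2 \right)} + 57\right) - 90\right) c{\left(-2 \right)} = \left(\left(\frac{13}{7} + 57\right) - 90\right) 1 = \left(\frac{412}{7} - 90\right) 1 = \left(- \frac{218}{7}\right) 1 = - \frac{218}{7}$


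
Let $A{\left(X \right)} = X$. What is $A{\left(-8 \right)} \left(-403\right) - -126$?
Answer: $3350$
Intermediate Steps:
$A{\left(-8 \right)} \left(-403\right) - -126 = \left(-8\right) \left(-403\right) - -126 = 3224 + 126 = 3350$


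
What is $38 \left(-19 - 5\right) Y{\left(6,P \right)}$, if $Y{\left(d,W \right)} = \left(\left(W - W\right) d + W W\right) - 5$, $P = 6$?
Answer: $-28272$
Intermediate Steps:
$Y{\left(d,W \right)} = -5 + W^{2}$ ($Y{\left(d,W \right)} = \left(0 d + W^{2}\right) - 5 = \left(0 + W^{2}\right) - 5 = W^{2} - 5 = -5 + W^{2}$)
$38 \left(-19 - 5\right) Y{\left(6,P \right)} = 38 \left(-19 - 5\right) \left(-5 + 6^{2}\right) = 38 \left(-24\right) \left(-5 + 36\right) = \left(-912\right) 31 = -28272$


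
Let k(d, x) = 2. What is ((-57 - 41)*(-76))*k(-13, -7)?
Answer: 14896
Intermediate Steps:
((-57 - 41)*(-76))*k(-13, -7) = ((-57 - 41)*(-76))*2 = -98*(-76)*2 = 7448*2 = 14896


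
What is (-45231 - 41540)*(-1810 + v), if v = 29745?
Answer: -2423947885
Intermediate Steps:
(-45231 - 41540)*(-1810 + v) = (-45231 - 41540)*(-1810 + 29745) = -86771*27935 = -2423947885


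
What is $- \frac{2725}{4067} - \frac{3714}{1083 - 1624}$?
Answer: $\frac{13630613}{2200247} \approx 6.195$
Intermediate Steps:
$- \frac{2725}{4067} - \frac{3714}{1083 - 1624} = \left(-2725\right) \frac{1}{4067} - \frac{3714}{1083 - 1624} = - \frac{2725}{4067} - \frac{3714}{-541} = - \frac{2725}{4067} - - \frac{3714}{541} = - \frac{2725}{4067} + \frac{3714}{541} = \frac{13630613}{2200247}$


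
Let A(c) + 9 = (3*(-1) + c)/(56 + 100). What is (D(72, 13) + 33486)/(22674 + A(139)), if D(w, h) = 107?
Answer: 1310127/883969 ≈ 1.4821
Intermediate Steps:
A(c) = -469/52 + c/156 (A(c) = -9 + (3*(-1) + c)/(56 + 100) = -9 + (-3 + c)/156 = -9 + (-3 + c)*(1/156) = -9 + (-1/52 + c/156) = -469/52 + c/156)
(D(72, 13) + 33486)/(22674 + A(139)) = (107 + 33486)/(22674 + (-469/52 + (1/156)*139)) = 33593/(22674 + (-469/52 + 139/156)) = 33593/(22674 - 317/39) = 33593/(883969/39) = 33593*(39/883969) = 1310127/883969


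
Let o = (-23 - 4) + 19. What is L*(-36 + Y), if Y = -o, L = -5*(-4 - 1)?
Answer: -700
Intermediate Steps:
o = -8 (o = -27 + 19 = -8)
L = 25 (L = -5*(-5) = 25)
Y = 8 (Y = -1*(-8) = 8)
L*(-36 + Y) = 25*(-36 + 8) = 25*(-28) = -700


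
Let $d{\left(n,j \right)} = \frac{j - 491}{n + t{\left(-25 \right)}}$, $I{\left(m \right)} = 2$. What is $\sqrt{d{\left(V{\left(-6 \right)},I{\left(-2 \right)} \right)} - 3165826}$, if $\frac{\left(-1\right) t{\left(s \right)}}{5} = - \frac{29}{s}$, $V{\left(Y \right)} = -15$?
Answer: $\frac{i \sqrt{8560329934}}{52} \approx 1779.3 i$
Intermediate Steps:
$t{\left(s \right)} = \frac{145}{s}$ ($t{\left(s \right)} = - 5 \left(- \frac{29}{s}\right) = \frac{145}{s}$)
$d{\left(n,j \right)} = \frac{-491 + j}{- \frac{29}{5} + n}$ ($d{\left(n,j \right)} = \frac{j - 491}{n + \frac{145}{-25}} = \frac{-491 + j}{n + 145 \left(- \frac{1}{25}\right)} = \frac{-491 + j}{n - \frac{29}{5}} = \frac{-491 + j}{- \frac{29}{5} + n}$)
$\sqrt{d{\left(V{\left(-6 \right)},I{\left(-2 \right)} \right)} - 3165826} = \sqrt{\frac{5 \left(-491 + 2\right)}{-29 + 5 \left(-15\right)} - 3165826} = \sqrt{5 \frac{1}{-29 - 75} \left(-489\right) - 3165826} = \sqrt{5 \frac{1}{-104} \left(-489\right) - 3165826} = \sqrt{5 \left(- \frac{1}{104}\right) \left(-489\right) - 3165826} = \sqrt{\frac{2445}{104} - 3165826} = \sqrt{- \frac{329243459}{104}} = \frac{i \sqrt{8560329934}}{52}$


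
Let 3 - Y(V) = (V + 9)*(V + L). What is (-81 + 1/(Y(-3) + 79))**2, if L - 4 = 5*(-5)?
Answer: 335073025/51076 ≈ 6560.3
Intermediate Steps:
L = -21 (L = 4 + 5*(-5) = 4 - 25 = -21)
Y(V) = 3 - (-21 + V)*(9 + V) (Y(V) = 3 - (V + 9)*(V - 21) = 3 - (9 + V)*(-21 + V) = 3 - (-21 + V)*(9 + V))
(-81 + 1/(Y(-3) + 79))**2 = (-81 + 1/((192 - 1*(-3)**2 + 12*(-3)) + 79))**2 = (-81 + 1/((192 - 1*9 - 36) + 79))**2 = (-81 + 1/((192 - 9 - 36) + 79))**2 = (-81 + 1/(147 + 79))**2 = (-81 + 1/226)**2 = (-18305/226)**2 = 335073025/51076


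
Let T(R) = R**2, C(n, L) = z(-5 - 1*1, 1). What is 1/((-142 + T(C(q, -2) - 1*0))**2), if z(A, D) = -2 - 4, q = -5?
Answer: 1/11236 ≈ 8.9000e-5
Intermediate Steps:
z(A, D) = -6
C(n, L) = -6
1/((-142 + T(C(q, -2) - 1*0))**2) = 1/((-142 + (-6 - 1*0)**2)**2) = 1/((-142 + (-6 + 0)**2)**2) = 1/((-142 + (-6)**2)**2) = 1/((-142 + 36)**2) = 1/((-106)**2) = 1/11236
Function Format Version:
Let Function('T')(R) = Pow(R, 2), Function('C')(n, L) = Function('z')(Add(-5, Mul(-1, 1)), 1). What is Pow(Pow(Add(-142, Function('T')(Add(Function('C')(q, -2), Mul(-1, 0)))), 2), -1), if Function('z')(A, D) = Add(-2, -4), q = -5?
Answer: Rational(1, 11236) ≈ 8.9000e-5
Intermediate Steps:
Function('z')(A, D) = -6
Function('C')(n, L) = -6
Pow(Pow(Add(-142, Function('T')(Add(Function('C')(q, -2), Mul(-1, 0)))), 2), -1) = Pow(Pow(Add(-142, Pow(Add(-6, Mul(-1, 0)), 2)), 2), -1) = Pow(Pow(Add(-142, Pow(Add(-6, 0), 2)), 2), -1) = Pow(Pow(Add(-142, Pow(-6, 2)), 2), -1) = Pow(Pow(Add(-142, 36), 2), -1) = Pow(Pow(-106, 2), -1) = Pow(11236, -1) = Rational(1, 11236)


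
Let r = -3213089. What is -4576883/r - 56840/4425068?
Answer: 5017596631071/3554534328763 ≈ 1.4116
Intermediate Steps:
-4576883/r - 56840/4425068 = -4576883/(-3213089) - 56840/4425068 = -4576883*(-1/3213089) - 56840*1/4425068 = 4576883/3213089 - 14210/1106267 = 5017596631071/3554534328763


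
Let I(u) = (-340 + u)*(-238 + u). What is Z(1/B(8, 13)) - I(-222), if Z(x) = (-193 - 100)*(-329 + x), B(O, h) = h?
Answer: -2107892/13 ≈ -1.6215e+5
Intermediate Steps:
Z(x) = 96397 - 293*x (Z(x) = -293*(-329 + x) = 96397 - 293*x)
Z(1/B(8, 13)) - I(-222) = (96397 - 293/13) - (80920 + (-222)**2 - 578*(-222)) = (96397 - 293*1/13) - (80920 + 49284 + 128316) = (96397 - 293/13) - 1*258520 = 1252868/13 - 258520 = -2107892/13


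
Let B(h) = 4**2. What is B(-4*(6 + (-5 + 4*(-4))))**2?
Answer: 256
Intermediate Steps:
B(h) = 16
B(-4*(6 + (-5 + 4*(-4))))**2 = 16**2 = 256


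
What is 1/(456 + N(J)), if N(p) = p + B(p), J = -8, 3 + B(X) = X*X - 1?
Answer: 1/508 ≈ 0.0019685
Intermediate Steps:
B(X) = -4 + X**2 (B(X) = -3 + (X*X - 1) = -3 + (X**2 - 1) = -3 + (-1 + X**2) = -4 + X**2)
N(p) = -4 + p + p**2 (N(p) = p + (-4 + p**2) = -4 + p + p**2)
1/(456 + N(J)) = 1/(456 + (-4 - 8 + (-8)**2)) = 1/(456 + (-4 - 8 + 64)) = 1/(456 + 52) = 1/508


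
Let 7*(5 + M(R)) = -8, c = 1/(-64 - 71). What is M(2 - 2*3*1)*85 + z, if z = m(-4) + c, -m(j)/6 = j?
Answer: -470752/945 ≈ -498.15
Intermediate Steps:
m(j) = -6*j
c = -1/135 (c = 1/(-135) = -1/135 ≈ -0.0074074)
M(R) = -43/7 (M(R) = -5 + (⅐)*(-8) = -5 - 8/7 = -43/7)
z = 3239/135 (z = -6*(-4) - 1/135 = 24 - 1/135 = 3239/135 ≈ 23.993)
M(2 - 2*3*1)*85 + z = -43/7*85 + 3239/135 = -3655/7 + 3239/135 = -470752/945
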